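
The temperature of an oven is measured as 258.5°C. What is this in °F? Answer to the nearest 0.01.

In Fahrenheit: 258.5000 × 1.8 + 32 = 497.30°F.

497.30°F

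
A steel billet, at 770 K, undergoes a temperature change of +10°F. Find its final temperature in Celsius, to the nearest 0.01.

Initial temperature in Celsius: 770 - 273.15 = 496.8500°C.
The 10°F change is an interval, so only the factor 5/9 applies: +10 × 5/9 = +5.5556°C.
Final Celsius temperature: 496.8500 + 5.5556 = 502.4056°C.

502.41°C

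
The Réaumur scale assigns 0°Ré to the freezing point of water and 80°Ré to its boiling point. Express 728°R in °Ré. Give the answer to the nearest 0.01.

105.04°Ré

First in Celsius: (728 - 491.67) × 5/9 = 131.2944°C.
Linearly onto the Réaumur scale: 0 + (131.2944 / 100) × (80 - 0) = 105.04°Ré.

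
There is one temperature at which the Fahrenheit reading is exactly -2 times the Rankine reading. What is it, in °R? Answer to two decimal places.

Let R be the Rankine reading. The Fahrenheit reading is F = 1·R - 459.67.
Require F = -2·R: 1·R - 459.67 = -2·R.
(3)·R = 459.67  ⇒  R = 153.22.

153.22°R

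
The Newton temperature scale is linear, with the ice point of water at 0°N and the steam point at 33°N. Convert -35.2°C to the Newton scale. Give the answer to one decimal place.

Linearly onto the Newton scale: 0 + (-35.2000 / 100) × (33 - 0) = -11.6°N.

-11.6°N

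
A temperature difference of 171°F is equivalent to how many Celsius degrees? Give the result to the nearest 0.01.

95.00°C

For a temperature interval the offset drops out; only the factor 5/9 applies.
171 × 5/9 = 95.00.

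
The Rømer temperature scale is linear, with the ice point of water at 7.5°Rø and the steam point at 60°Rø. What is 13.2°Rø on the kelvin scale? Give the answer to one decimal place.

Linear interpolation between the fixed points: C = (13.2 - 7.5) × 100 / (60 - 7.5) = 10.8571°C.
Then 10.8571 + 273.15 = 284.0 K.

284.0 K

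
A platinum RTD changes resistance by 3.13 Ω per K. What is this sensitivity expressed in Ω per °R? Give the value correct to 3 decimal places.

The quantity depends on a temperature interval, so only the ratio of degree sizes applies; the offset between the scales is irrelevant.
A change of 1°R is a change of 5/9 K, so per °R the value is 3.13 × 5/9 = 1.739.

1.739 Ω per °R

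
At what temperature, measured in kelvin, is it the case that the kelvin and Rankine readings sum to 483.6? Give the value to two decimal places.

Let K be the kelvin reading. The Rankine reading is R = 1.8·K.
Require K + R = 483.6: (2.8)·K = 483.6.
K = (483.6) / (2.8) = 172.71.

172.71 K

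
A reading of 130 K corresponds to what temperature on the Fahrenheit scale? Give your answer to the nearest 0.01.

In Celsius: 130 - 273.15 = -143.1500°C.
In Fahrenheit: -143.1500 × 1.8 + 32 = -225.67°F.

-225.67°F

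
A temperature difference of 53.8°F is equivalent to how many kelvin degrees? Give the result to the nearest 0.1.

29.9 K

An interval of 1°F corresponds to 5/9 K.
53.8 × 5/9 = 29.9.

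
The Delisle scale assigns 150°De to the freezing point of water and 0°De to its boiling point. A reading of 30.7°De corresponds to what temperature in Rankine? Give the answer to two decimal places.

Linear interpolation between the fixed points: C = (30.7 - 150) × 100 / (0 - 150) = 79.5333°C.
Then 79.5333 × 1.8 + 491.67 = 634.83°R.

634.83°R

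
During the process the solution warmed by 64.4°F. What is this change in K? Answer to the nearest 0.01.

Only the scale ratio 5/9 matters for a change in temperature.
64.4 × 5/9 = 35.78.

35.78 K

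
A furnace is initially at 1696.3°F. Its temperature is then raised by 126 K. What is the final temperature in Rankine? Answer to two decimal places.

Initial temperature in Celsius: (1696.3 - 32) × 5/9 = 924.6111°C.
The 126 K change is an interval; Kelvin and Celsius degrees are the same size, so ΔC = +126°C.
Final Celsius temperature: 924.6111 + 126.0000 = 1050.6111°C.
In Rankine: 1050.6111 × 1.8 + 491.67 = 2382.77°R.

2382.77°R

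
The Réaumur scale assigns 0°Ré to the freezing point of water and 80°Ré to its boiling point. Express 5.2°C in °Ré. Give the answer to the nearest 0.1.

Linearly onto the Réaumur scale: 0 + (5.2000 / 100) × (80 - 0) = 4.2°Ré.

4.2°Ré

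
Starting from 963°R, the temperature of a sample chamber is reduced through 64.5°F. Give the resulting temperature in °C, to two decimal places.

Initial temperature in Celsius: (963 - 491.67) × 5/9 = 261.8500°C.
The 64.5°F change is an interval, so only the factor 5/9 applies: -64.5 × 5/9 = -35.8333°C.
Final Celsius temperature: 261.8500 - 35.8333 = 226.0167°C.

226.02°C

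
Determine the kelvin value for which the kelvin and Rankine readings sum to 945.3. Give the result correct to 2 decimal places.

337.61 K

Let K be the kelvin reading. The Rankine reading is R = 1.8·K.
Require K + R = 945.3: (2.8)·K = 945.3.
K = (945.3) / (2.8) = 337.61.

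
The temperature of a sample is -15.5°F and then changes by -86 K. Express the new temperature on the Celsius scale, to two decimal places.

-112.39°C

Initial temperature in Celsius: (-15.5 - 32) × 5/9 = -26.3889°C.
The 86 K change is an interval; Kelvin and Celsius degrees are the same size, so ΔC = -86°C.
Final Celsius temperature: -26.3889 - 86.0000 = -112.3889°C.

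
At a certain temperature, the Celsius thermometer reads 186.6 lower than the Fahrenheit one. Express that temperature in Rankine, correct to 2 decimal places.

839.52°R

Let x be the Fahrenheit reading; then the Celsius reading is 5/9·x - 17.7778.
(5/9·x - 17.7778) - x = -186.6  ⇒  (-4/9)·x = -168.822  ⇒  x = 379.8500°F.
In Celsius: (379.85 - 32) × 5/9 = 193.2500°C.
In Rankine: 193.2500 × 1.8 + 491.67 = 839.52°R.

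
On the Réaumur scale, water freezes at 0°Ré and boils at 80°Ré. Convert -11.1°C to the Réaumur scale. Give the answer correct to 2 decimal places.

Linearly onto the Réaumur scale: 0 + (-11.1000 / 100) × (80 - 0) = -8.88°Ré.

-8.88°Ré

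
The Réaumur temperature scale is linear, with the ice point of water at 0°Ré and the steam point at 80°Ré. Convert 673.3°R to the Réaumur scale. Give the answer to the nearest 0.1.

First in Celsius: (673.3 - 491.67) × 5/9 = 100.9056°C.
Linearly onto the Réaumur scale: 0 + (100.9056 / 100) × (80 - 0) = 80.7°Ré.

80.7°Ré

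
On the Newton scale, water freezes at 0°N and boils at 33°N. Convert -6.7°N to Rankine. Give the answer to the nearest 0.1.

Linear interpolation between the fixed points: C = (-6.7 - 0) × 100 / (33 - 0) = -20.3030°C.
Then -20.3030 × 1.8 + 491.67 = 455.1°R.

455.1°R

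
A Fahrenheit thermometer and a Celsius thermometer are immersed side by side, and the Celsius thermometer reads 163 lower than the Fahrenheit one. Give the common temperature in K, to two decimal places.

Let x be the Fahrenheit reading; then the Celsius reading is 5/9·x - 17.7778.
(5/9·x - 17.7778) - x = -163  ⇒  (-4/9)·x = -145.222  ⇒  x = 326.7500°F.
In Celsius: (326.75 - 32) × 5/9 = 163.7500°C.
In kelvin: 163.7500 + 273.15 = 436.90 K.

436.90 K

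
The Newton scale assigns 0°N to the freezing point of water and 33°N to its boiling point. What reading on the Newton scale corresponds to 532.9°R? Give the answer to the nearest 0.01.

First in Celsius: (532.9 - 491.67) × 5/9 = 22.9056°C.
Linearly onto the Newton scale: 0 + (22.9056 / 100) × (33 - 0) = 7.56°N.

7.56°N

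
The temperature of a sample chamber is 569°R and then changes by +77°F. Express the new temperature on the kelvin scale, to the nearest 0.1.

358.9 K

Initial temperature in Celsius: (569 - 491.67) × 5/9 = 42.9611°C.
The 77°F change is an interval, so only the factor 5/9 applies: +77 × 5/9 = +42.7778°C.
Final Celsius temperature: 42.9611 + 42.7778 = 85.7389°C.
In kelvin: 85.7389 + 273.15 = 358.9 K.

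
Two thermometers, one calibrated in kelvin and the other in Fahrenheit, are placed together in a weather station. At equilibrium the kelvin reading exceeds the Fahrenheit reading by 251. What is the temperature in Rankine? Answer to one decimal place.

469.5°R

Let x be the kelvin reading; then the Fahrenheit reading is 1.8·x - 459.67.
(1.8·x - 459.67) - x = -251  ⇒  (0.8)·x = 208.67  ⇒  x = 260.8375 K.
In Celsius: 260.8375 - 273.15 = -12.3125°C.
In Rankine: -12.3125 × 1.8 + 491.67 = 469.5°R.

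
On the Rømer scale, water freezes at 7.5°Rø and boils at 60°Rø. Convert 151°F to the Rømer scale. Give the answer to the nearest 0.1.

42.2°Rø

First in Celsius: (151 - 32) × 5/9 = 66.1111°C.
Linearly onto the Rømer scale: 7.5 + (66.1111 / 100) × (60 - 7.5) = 42.2°Rø.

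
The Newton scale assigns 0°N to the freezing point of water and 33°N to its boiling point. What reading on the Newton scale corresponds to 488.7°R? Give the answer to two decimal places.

-0.54°N

First in Celsius: (488.7 - 491.67) × 5/9 = -1.6500°C.
Linearly onto the Newton scale: 0 + (-1.6500 / 100) × (33 - 0) = -0.54°N.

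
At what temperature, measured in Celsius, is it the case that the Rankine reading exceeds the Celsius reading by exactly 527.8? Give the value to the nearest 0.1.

45.2°C

Let C be the Celsius reading. The Rankine reading is R = 1.8·C + 491.67.
Require R - C = 527.8: (0.8)·C + 491.67 = 527.8.
C = (527.8 - 491.67) / (0.8) = 45.2.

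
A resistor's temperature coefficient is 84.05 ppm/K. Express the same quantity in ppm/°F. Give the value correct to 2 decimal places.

46.69 ppm/°F

The quantity depends on a temperature interval, so only the ratio of degree sizes applies; the offset between the scales is irrelevant.
A change of 1°F is a change of 5/9 K, so per °F the value is 84.05 × 5/9 = 46.69.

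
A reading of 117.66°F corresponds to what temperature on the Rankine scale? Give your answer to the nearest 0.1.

577.3°R

In Celsius: (117.66 - 32) × 5/9 = 47.5889°C.
In Rankine: 47.5889 × 1.8 + 491.67 = 577.3°R.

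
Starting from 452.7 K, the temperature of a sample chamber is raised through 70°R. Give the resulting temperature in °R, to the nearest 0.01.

884.86°R

Initial temperature in Celsius: 452.7 - 273.15 = 179.5500°C.
The 70°R change is an interval, so only the factor 5/9 applies: +70 × 5/9 = +38.8889°C.
Final Celsius temperature: 179.5500 + 38.8889 = 218.4389°C.
In Rankine: 218.4389 × 1.8 + 491.67 = 884.86°R.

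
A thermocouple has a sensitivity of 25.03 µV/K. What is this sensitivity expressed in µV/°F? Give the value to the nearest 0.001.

13.906 µV/°F

The quantity depends on a temperature interval, so only the ratio of degree sizes applies; the offset between the scales is irrelevant.
A change of 1°F is a change of 5/9 K, so per °F the value is 25.03 × 5/9 = 13.906.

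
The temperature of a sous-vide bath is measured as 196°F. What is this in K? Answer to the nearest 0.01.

364.26 K

In Celsius: (196 - 32) × 5/9 = 91.1111°C.
In kelvin: 91.1111 + 273.15 = 364.26 K.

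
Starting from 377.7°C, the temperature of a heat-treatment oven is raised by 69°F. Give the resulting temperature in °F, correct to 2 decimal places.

The 69°F change is an interval, so only the factor 5/9 applies: +69 × 5/9 = +38.3333°C.
Final Celsius temperature: 377.7000 + 38.3333 = 416.0333°C.
In Fahrenheit: 416.0333 × 1.8 + 32 = 780.86°F.

780.86°F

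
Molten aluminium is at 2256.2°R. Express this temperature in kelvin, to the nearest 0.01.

In Celsius: (2256.2 - 491.67) × 5/9 = 980.2944°C.
In kelvin: 980.2944 + 273.15 = 1253.44 K.

1253.44 K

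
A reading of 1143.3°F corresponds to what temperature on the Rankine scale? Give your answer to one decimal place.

1603.0°R

In Celsius: (1143.3 - 32) × 5/9 = 617.3889°C.
In Rankine: 617.3889 × 1.8 + 491.67 = 1603.0°R.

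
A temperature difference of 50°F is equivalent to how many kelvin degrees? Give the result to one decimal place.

27.8 K

For a temperature interval the offset drops out; only the factor 5/9 applies.
50 × 5/9 = 27.8.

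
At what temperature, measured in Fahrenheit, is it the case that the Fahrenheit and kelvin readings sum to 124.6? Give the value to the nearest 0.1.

Let F be the Fahrenheit reading. The kelvin reading is K = 5/9·F + 255.372.
Require F + K = 124.6: (14/9)·F + 255.372 = 124.6.
F = (124.6 - 255.372) / (14/9) = -84.1.

-84.1°F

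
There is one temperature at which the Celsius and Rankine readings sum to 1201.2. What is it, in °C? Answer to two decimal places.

253.40°C

Let C be the Celsius reading. The Rankine reading is R = 1.8·C + 491.67.
Require C + R = 1201.2: (2.8)·C + 491.67 = 1201.2.
C = (1201.2 - 491.67) / (2.8) = 253.40.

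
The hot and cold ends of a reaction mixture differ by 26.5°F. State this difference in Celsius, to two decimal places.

14.72°C

An interval of 1°F corresponds to 5/9°C.
26.5 × 5/9 = 14.72.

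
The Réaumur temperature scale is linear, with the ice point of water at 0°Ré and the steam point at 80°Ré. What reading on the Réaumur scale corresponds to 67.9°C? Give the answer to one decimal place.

54.3°Ré

Linearly onto the Réaumur scale: 0 + (67.9000 / 100) × (80 - 0) = 54.3°Ré.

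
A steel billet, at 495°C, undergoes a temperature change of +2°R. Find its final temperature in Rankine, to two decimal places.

The 2°R change is an interval, so only the factor 5/9 applies: +2 × 5/9 = +1.1111°C.
Final Celsius temperature: 495.0000 + 1.1111 = 496.1111°C.
In Rankine: 496.1111 × 1.8 + 491.67 = 1384.67°R.

1384.67°R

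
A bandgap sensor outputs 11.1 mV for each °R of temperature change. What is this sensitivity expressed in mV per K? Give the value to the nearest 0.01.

Since only a temperature interval is involved, the additive offset between the scales drops out.
A change of 1 K is a change of 1.8°R, so per K the value is 11.1 × 1.8 = 19.98.

19.98 mV per K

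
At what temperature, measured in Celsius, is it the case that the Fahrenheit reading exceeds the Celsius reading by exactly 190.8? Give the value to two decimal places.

Let C be the Celsius reading. The Fahrenheit reading is F = 1.8·C + 32.
Require F - C = 190.8: (0.8)·C + 32 = 190.8.
C = (190.8 - 32) / (0.8) = 198.50.

198.50°C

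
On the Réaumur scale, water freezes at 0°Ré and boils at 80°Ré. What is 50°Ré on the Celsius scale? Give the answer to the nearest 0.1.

62.5°C

Linear interpolation between the fixed points: C = (50 - 0) × 100 / (80 - 0) = 62.5000°C.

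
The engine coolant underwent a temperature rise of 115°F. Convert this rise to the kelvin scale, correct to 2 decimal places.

Only the scale ratio 5/9 matters for a change in temperature.
115 × 5/9 = 63.89.

63.89 K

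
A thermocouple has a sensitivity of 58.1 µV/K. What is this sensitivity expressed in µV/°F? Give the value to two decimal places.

32.28 µV/°F

The quantity depends on a temperature interval, so only the ratio of degree sizes applies; the offset between the scales is irrelevant.
A change of 1°F is a change of 5/9 K, so per °F the value is 58.1 × 5/9 = 32.28.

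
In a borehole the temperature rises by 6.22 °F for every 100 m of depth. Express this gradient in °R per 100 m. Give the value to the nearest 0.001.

Since only a temperature interval is involved, the additive offset between the scales drops out.
A change of 1°F is a change of 1°R, so 6.22 × 1 = 6.220.

6.220 °R/100 m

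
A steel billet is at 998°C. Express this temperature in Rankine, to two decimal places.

In Rankine: 998.0000 × 1.8 + 491.67 = 2288.07°R.

2288.07°R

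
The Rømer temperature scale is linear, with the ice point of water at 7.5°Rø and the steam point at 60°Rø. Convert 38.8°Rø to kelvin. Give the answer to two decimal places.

332.77 K

Linear interpolation between the fixed points: C = (38.8 - 7.5) × 100 / (60 - 7.5) = 59.6190°C.
Then 59.6190 + 273.15 = 332.77 K.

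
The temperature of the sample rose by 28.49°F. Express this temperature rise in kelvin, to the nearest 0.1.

An interval of 1°F corresponds to 5/9 K.
28.49 × 5/9 = 15.8.

15.8 K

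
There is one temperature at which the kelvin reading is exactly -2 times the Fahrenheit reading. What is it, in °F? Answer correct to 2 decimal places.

-99.93°F

Let F be the Fahrenheit reading. The kelvin reading is K = 5/9·F + 255.372.
Require K = -2·F: 5/9·F + 255.372 = -2·F.
(23/9)·F = -255.372  ⇒  F = -99.93.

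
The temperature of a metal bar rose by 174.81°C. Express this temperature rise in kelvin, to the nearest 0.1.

Celsius and kelvin degrees are the same size, so the interval is unchanged: 174.8.

174.8 K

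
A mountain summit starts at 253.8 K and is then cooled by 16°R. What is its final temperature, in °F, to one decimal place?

Initial temperature in Celsius: 253.8 - 273.15 = -19.3500°C.
The 16°R change is an interval, so only the factor 5/9 applies: -16 × 5/9 = -8.8889°C.
Final Celsius temperature: -19.3500 - 8.8889 = -28.2389°C.
In Fahrenheit: -28.2389 × 1.8 + 32 = -18.8°F.

-18.8°F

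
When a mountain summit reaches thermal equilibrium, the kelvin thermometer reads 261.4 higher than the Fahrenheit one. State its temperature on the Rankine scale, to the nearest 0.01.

446.11°R

Let x be the Fahrenheit reading; then the kelvin reading is 5/9·x + 255.372.
(5/9·x + 255.372) - x = 261.4  ⇒  (-4/9)·x = 6.02778  ⇒  x = -13.5625°F.
In Celsius: (-13.5625 - 32) × 5/9 = -25.3125°C.
In Rankine: -25.3125 × 1.8 + 491.67 = 446.11°R.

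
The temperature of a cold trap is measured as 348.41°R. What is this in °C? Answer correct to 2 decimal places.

In Celsius: (348.41 - 491.67) × 5/9 = -79.5889°C.

-79.59°C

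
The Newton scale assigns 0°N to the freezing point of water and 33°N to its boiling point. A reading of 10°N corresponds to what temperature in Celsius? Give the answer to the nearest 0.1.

30.3°C

Linear interpolation between the fixed points: C = (10 - 0) × 100 / (33 - 0) = 30.3030°C.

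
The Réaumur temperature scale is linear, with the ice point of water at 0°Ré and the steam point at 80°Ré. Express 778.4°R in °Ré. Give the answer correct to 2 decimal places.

First in Celsius: (778.4 - 491.67) × 5/9 = 159.2944°C.
Linearly onto the Réaumur scale: 0 + (159.2944 / 100) × (80 - 0) = 127.44°Ré.

127.44°Ré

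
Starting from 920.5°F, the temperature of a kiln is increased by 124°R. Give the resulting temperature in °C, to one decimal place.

Initial temperature in Celsius: (920.5 - 32) × 5/9 = 493.6111°C.
The 124°R change is an interval, so only the factor 5/9 applies: +124 × 5/9 = +68.8889°C.
Final Celsius temperature: 493.6111 + 68.8889 = 562.5000°C.

562.5°C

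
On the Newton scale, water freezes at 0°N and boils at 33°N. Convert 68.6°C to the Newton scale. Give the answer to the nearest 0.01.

22.64°N

Linearly onto the Newton scale: 0 + (68.6000 / 100) × (33 - 0) = 22.64°N.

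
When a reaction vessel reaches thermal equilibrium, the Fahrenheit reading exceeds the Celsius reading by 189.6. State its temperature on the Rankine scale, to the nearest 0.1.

846.3°R

Let x be the Fahrenheit reading; then the Celsius reading is 5/9·x - 17.7778.
(5/9·x - 17.7778) - x = -189.6  ⇒  (-4/9)·x = -171.822  ⇒  x = 386.6000°F.
In Celsius: (386.6 - 32) × 5/9 = 197.0000°C.
In Rankine: 197.0000 × 1.8 + 491.67 = 846.3°R.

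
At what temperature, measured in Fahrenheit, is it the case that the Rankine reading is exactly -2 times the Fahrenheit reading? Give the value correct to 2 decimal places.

Let F be the Fahrenheit reading. The Rankine reading is R = 1·F + 459.67.
Require R = -2·F: 1·F + 459.67 = -2·F.
(3)·F = -459.67  ⇒  F = -153.22.

-153.22°F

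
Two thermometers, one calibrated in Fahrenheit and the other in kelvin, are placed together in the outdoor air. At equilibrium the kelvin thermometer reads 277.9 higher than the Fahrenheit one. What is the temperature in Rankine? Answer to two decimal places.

408.98°R

Let x be the Fahrenheit reading; then the kelvin reading is 5/9·x + 255.372.
(5/9·x + 255.372) - x = 277.9  ⇒  (-4/9)·x = 22.5278  ⇒  x = -50.6875°F.
In Celsius: (-50.6875 - 32) × 5/9 = -45.9375°C.
In Rankine: -45.9375 × 1.8 + 491.67 = 408.98°R.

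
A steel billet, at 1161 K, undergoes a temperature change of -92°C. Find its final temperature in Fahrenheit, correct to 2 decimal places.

Initial temperature in Celsius: 1161 - 273.15 = 887.8500°C.
Final Celsius temperature: 887.8500 - 92.0000 = 795.8500°C.
In Fahrenheit: 795.8500 × 1.8 + 32 = 1464.53°F.

1464.53°F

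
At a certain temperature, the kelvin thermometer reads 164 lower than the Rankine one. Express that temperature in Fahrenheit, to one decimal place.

Let x be the Rankine reading; then the kelvin reading is 5/9·x.
(5/9·x) - x = -164  ⇒  (-4/9)·x = -164  ⇒  x = 369.0000°R.
In Celsius: (369 - 491.67) × 5/9 = -68.1500°C.
In Fahrenheit: -68.1500 × 1.8 + 32 = -90.7°F.

-90.7°F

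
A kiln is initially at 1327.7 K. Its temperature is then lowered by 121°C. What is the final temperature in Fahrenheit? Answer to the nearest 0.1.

Initial temperature in Celsius: 1327.7 - 273.15 = 1054.5500°C.
Final Celsius temperature: 1054.5500 - 121.0000 = 933.5500°C.
In Fahrenheit: 933.5500 × 1.8 + 32 = 1712.4°F.

1712.4°F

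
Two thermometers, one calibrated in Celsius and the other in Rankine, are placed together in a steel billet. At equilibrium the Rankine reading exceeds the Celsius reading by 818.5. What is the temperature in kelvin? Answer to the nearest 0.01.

681.69 K

Let x be the Celsius reading; then the Rankine reading is 1.8·x + 491.67.
(1.8·x + 491.67) - x = 818.5  ⇒  (0.8)·x = 326.83  ⇒  x = 408.5375°C.
In kelvin: 408.5375 + 273.15 = 681.69 K.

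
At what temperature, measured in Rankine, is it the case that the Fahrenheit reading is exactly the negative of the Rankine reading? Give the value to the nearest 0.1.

Let R be the Rankine reading. The Fahrenheit reading is F = 1·R - 459.67.
Require F = -1·R: 1·R - 459.67 = -1·R.
(2)·R = 459.67  ⇒  R = 229.8.

229.8°R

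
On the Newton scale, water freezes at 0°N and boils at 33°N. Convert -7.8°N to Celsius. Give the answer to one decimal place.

Linear interpolation between the fixed points: C = (-7.8 - 0) × 100 / (33 - 0) = -23.6364°C.

-23.6°C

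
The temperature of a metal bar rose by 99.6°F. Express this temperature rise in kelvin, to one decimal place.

An interval of 1°F corresponds to 5/9 K.
99.6 × 5/9 = 55.3.

55.3 K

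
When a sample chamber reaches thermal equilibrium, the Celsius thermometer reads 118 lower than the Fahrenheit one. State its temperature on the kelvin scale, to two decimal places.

Let x be the Fahrenheit reading; then the Celsius reading is 5/9·x - 17.7778.
(5/9·x - 17.7778) - x = -118  ⇒  (-4/9)·x = -100.222  ⇒  x = 225.5000°F.
In Celsius: (225.5 - 32) × 5/9 = 107.5000°C.
In kelvin: 107.5000 + 273.15 = 380.65 K.

380.65 K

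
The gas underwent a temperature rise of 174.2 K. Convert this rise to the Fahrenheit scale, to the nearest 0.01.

An interval of 1 K corresponds to 1.8°F.
174.2 × 1.8 = 313.56.

313.56°F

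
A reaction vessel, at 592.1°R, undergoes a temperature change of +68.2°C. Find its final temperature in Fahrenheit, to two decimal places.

255.19°F

Initial temperature in Celsius: (592.1 - 491.67) × 5/9 = 55.7944°C.
Final Celsius temperature: 55.7944 + 68.2000 = 123.9944°C.
In Fahrenheit: 123.9944 × 1.8 + 32 = 255.19°F.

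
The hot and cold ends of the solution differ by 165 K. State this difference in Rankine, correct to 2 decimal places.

297.00°R

Only the scale ratio 1.8 matters for a change in temperature.
165 × 1.8 = 297.00.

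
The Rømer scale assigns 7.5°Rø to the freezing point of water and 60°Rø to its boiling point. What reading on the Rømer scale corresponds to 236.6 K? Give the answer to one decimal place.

First in Celsius: 236.6 - 273.15 = -36.5500°C.
Linearly onto the Rømer scale: 7.5 + (-36.5500 / 100) × (60 - 7.5) = -11.7°Rø.

-11.7°Rø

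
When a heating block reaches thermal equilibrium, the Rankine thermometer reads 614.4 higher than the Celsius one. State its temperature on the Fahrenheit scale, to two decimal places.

Let x be the Celsius reading; then the Rankine reading is 1.8·x + 491.67.
(1.8·x + 491.67) - x = 614.4  ⇒  (0.8)·x = 122.73  ⇒  x = 153.4125°C.
In Fahrenheit: 153.4125 × 1.8 + 32 = 308.14°F.

308.14°F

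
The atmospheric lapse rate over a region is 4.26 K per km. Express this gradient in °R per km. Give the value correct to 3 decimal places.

7.668 °R/km

Since only a temperature interval is involved, the additive offset between the scales drops out.
A change of 1 K is a change of 1.8°R, so 4.26 × 1.8 = 7.668.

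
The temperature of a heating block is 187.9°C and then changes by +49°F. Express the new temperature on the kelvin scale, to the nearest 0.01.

The 49°F change is an interval, so only the factor 5/9 applies: +49 × 5/9 = +27.2222°C.
Final Celsius temperature: 187.9000 + 27.2222 = 215.1222°C.
In kelvin: 215.1222 + 273.15 = 488.27 K.

488.27 K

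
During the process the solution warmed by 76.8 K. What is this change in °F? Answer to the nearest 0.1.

Only the scale ratio 1.8 matters for a change in temperature.
76.8 × 1.8 = 138.2.

138.2°F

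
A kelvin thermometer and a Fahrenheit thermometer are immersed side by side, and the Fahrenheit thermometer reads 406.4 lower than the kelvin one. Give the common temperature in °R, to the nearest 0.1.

Let x be the kelvin reading; then the Fahrenheit reading is 1.8·x - 459.67.
(1.8·x - 459.67) - x = -406.4  ⇒  (0.8)·x = 53.27  ⇒  x = 66.5875 K.
In Celsius: 66.5875 - 273.15 = -206.5625°C.
In Rankine: -206.5625 × 1.8 + 491.67 = 119.9°R.

119.9°R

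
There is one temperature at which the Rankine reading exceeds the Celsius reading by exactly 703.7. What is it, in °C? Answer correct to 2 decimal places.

265.04°C

Let C be the Celsius reading. The Rankine reading is R = 1.8·C + 491.67.
Require R - C = 703.7: (0.8)·C + 491.67 = 703.7.
C = (703.7 - 491.67) / (0.8) = 265.04.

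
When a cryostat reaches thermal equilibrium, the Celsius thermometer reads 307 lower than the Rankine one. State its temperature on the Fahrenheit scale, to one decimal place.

-383.5°F

Let x be the Rankine reading; then the Celsius reading is 5/9·x - 273.15.
(5/9·x - 273.15) - x = -307  ⇒  (-4/9)·x = -33.85  ⇒  x = 76.1625°R.
In Celsius: (76.1625 - 491.67) × 5/9 = -230.8375°C.
In Fahrenheit: -230.8375 × 1.8 + 32 = -383.5°F.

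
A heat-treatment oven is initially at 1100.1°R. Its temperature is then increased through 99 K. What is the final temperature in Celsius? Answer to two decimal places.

437.02°C

Initial temperature in Celsius: (1100.1 - 491.67) × 5/9 = 338.0167°C.
The 99 K change is an interval; Kelvin and Celsius degrees are the same size, so ΔC = +99°C.
Final Celsius temperature: 338.0167 + 99.0000 = 437.0167°C.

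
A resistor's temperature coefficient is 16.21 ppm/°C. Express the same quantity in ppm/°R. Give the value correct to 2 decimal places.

The quantity depends on a temperature interval, so only the ratio of degree sizes applies; the offset between the scales is irrelevant.
A change of 1°R is a change of 5/9°C, so per °R the value is 16.21 × 5/9 = 9.01.

9.01 ppm/°R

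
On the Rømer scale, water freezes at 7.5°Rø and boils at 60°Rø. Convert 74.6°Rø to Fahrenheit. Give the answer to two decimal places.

Linear interpolation between the fixed points: C = (74.6 - 7.5) × 100 / (60 - 7.5) = 127.8095°C.
Then 127.8095 × 1.8 + 32 = 262.06°F.

262.06°F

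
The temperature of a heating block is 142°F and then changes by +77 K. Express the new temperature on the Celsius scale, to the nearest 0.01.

Initial temperature in Celsius: (142 - 32) × 5/9 = 61.1111°C.
The 77 K change is an interval; Kelvin and Celsius degrees are the same size, so ΔC = +77°C.
Final Celsius temperature: 61.1111 + 77.0000 = 138.1111°C.

138.11°C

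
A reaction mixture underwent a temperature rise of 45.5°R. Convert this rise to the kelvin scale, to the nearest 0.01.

25.28 K

An interval of 1°R corresponds to 5/9 K.
45.5 × 5/9 = 25.28.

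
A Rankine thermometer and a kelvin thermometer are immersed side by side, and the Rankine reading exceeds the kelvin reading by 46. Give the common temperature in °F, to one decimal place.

Let x be the Rankine reading; then the kelvin reading is 5/9·x.
(5/9·x) - x = -46  ⇒  (-4/9)·x = -46  ⇒  x = 103.5000°R.
In Celsius: (103.5 - 491.67) × 5/9 = -215.6500°C.
In Fahrenheit: -215.6500 × 1.8 + 32 = -356.2°F.

-356.2°F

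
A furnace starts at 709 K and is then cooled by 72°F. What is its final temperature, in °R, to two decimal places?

1204.20°R

Initial temperature in Celsius: 709 - 273.15 = 435.8500°C.
The 72°F change is an interval, so only the factor 5/9 applies: -72 × 5/9 = -40.0000°C.
Final Celsius temperature: 435.8500 - 40.0000 = 395.8500°C.
In Rankine: 395.8500 × 1.8 + 491.67 = 1204.20°R.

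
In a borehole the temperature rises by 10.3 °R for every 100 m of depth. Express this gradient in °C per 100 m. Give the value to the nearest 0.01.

Since only a temperature interval is involved, the additive offset between the scales drops out.
A change of 1°R is a change of 5/9°C, so 10.3 × 5/9 = 5.72.

5.72 °C/100 m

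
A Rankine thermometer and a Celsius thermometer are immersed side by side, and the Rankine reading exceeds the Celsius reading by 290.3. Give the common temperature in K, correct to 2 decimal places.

Let x be the Rankine reading; then the Celsius reading is 5/9·x - 273.15.
(5/9·x - 273.15) - x = -290.3  ⇒  (-4/9)·x = -17.15  ⇒  x = 38.5875°R.
In Celsius: (38.5875 - 491.67) × 5/9 = -251.7125°C.
In kelvin: -251.7125 + 273.15 = 21.44 K.

21.44 K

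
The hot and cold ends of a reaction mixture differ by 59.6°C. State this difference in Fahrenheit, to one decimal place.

For a temperature interval the offset drops out; only the factor 1.8 applies.
59.6 × 1.8 = 107.3.

107.3°F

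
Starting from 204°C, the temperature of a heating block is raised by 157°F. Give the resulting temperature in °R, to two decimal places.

1015.87°R

The 157°F change is an interval, so only the factor 5/9 applies: +157 × 5/9 = +87.2222°C.
Final Celsius temperature: 204.0000 + 87.2222 = 291.2222°C.
In Rankine: 291.2222 × 1.8 + 491.67 = 1015.87°R.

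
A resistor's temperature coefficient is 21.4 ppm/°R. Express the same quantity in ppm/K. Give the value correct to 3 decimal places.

The quantity depends on a temperature interval, so only the ratio of degree sizes applies; the offset between the scales is irrelevant.
A change of 1 K is a change of 1.8°R, so per K the value is 21.4 × 1.8 = 38.520.

38.520 ppm/K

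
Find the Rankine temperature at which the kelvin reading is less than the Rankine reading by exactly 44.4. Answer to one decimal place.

99.9°R

Let R be the Rankine reading. The kelvin reading is K = 5/9·R.
Require K - R = -44.4: (-4/9)·R = -44.4.
R = (-44.4) / (-4/9) = 99.9.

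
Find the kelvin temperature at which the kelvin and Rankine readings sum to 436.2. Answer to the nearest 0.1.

155.8 K

Let K be the kelvin reading. The Rankine reading is R = 1.8·K.
Require K + R = 436.2: (2.8)·K = 436.2.
K = (436.2) / (2.8) = 155.8.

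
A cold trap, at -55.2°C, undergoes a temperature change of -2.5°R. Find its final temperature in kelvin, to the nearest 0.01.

The 2.5°R change is an interval, so only the factor 5/9 applies: -2.5 × 5/9 = -1.3889°C.
Final Celsius temperature: -55.2000 - 1.3889 = -56.5889°C.
In kelvin: -56.5889 + 273.15 = 216.56 K.

216.56 K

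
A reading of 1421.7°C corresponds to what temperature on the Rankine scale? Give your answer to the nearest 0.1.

In Rankine: 1421.7000 × 1.8 + 491.67 = 3050.7°R.

3050.7°R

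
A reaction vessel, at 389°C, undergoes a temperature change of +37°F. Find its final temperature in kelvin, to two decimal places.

682.71 K

The 37°F change is an interval, so only the factor 5/9 applies: +37 × 5/9 = +20.5556°C.
Final Celsius temperature: 389.0000 + 20.5556 = 409.5556°C.
In kelvin: 409.5556 + 273.15 = 682.71 K.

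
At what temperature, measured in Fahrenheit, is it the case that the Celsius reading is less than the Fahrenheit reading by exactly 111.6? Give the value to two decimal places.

211.10°F

Let F be the Fahrenheit reading. The Celsius reading is C = 5/9·F - 17.7778.
Require C - F = -111.6: (-4/9)·F - 17.7778 = -111.6.
F = (-111.6 + 17.7778) / (-4/9) = 211.10.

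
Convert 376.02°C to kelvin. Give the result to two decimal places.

649.17 K

In kelvin: 376.0200 + 273.15 = 649.17 K.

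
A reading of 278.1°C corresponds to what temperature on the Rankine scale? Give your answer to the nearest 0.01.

992.25°R

In Rankine: 278.1000 × 1.8 + 491.67 = 992.25°R.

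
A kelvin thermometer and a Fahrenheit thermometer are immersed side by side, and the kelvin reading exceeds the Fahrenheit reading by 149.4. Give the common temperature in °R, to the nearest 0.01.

Let x be the kelvin reading; then the Fahrenheit reading is 1.8·x - 459.67.
(1.8·x - 459.67) - x = -149.4  ⇒  (0.8)·x = 310.27  ⇒  x = 387.8375 K.
In Celsius: 387.8375 - 273.15 = 114.6875°C.
In Rankine: 114.6875 × 1.8 + 491.67 = 698.11°R.

698.11°R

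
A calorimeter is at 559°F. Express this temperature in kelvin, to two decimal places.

565.93 K

In Celsius: (559 - 32) × 5/9 = 292.7778°C.
In kelvin: 292.7778 + 273.15 = 565.93 K.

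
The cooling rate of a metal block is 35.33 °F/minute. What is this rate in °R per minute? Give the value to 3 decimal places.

35.330 °R/minute

The quantity depends on a temperature interval, so only the ratio of degree sizes applies; the offset between the scales is irrelevant.
A change of 1°F is a change of 1°R, so 35.33 × 1 = 35.330.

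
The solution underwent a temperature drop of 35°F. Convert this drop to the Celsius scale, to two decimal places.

19.44°C

An interval of 1°F corresponds to 5/9°C.
35 × 5/9 = 19.44.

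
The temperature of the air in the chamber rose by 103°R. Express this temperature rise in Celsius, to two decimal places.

57.22°C

Only the scale ratio 5/9 matters for a change in temperature.
103 × 5/9 = 57.22.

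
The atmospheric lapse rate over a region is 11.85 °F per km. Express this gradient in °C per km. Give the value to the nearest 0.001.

The quantity depends on a temperature interval, so only the ratio of degree sizes applies; the offset between the scales is irrelevant.
A change of 1°F is a change of 5/9°C, so 11.85 × 5/9 = 6.583.

6.583 °C/km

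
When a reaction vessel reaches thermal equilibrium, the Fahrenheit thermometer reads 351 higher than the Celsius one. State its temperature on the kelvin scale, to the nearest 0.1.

671.9 K

Let x be the Celsius reading; then the Fahrenheit reading is 1.8·x + 32.
(1.8·x + 32) - x = 351  ⇒  (0.8)·x = 319  ⇒  x = 398.7500°C.
In kelvin: 398.7500 + 273.15 = 671.9 K.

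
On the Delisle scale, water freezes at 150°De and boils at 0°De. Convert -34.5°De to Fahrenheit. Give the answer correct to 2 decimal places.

253.40°F

Linear interpolation between the fixed points: C = (-34.5 - 150) × 100 / (0 - 150) = 123.0000°C.
Then 123.0000 × 1.8 + 32 = 253.40°F.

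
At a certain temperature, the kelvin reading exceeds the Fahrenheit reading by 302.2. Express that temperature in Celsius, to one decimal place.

Let x be the Fahrenheit reading; then the kelvin reading is 5/9·x + 255.372.
(5/9·x + 255.372) - x = 302.2  ⇒  (-4/9)·x = 46.8278  ⇒  x = -105.3625°F.
In Celsius: (-105.3625 - 32) × 5/9 = -76.3°C.

-76.3°C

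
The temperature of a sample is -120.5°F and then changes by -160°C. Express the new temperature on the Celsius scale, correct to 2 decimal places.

Initial temperature in Celsius: (-120.5 - 32) × 5/9 = -84.7222°C.
Final Celsius temperature: -84.7222 - 160.0000 = -244.7222°C.

-244.72°C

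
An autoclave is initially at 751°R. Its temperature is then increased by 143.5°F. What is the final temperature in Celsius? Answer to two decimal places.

223.79°C

Initial temperature in Celsius: (751 - 491.67) × 5/9 = 144.0722°C.
The 143.5°F change is an interval, so only the factor 5/9 applies: +143.5 × 5/9 = +79.7222°C.
Final Celsius temperature: 144.0722 + 79.7222 = 223.7944°C.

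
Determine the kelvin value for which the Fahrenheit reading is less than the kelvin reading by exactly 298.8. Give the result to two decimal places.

201.09 K

Let K be the kelvin reading. The Fahrenheit reading is F = 1.8·K - 459.67.
Require F - K = -298.8: (0.8)·K - 459.67 = -298.8.
K = (-298.8 + 459.67) / (0.8) = 201.09.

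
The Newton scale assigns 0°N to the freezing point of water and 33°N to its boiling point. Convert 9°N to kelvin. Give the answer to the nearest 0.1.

300.4 K

Linear interpolation between the fixed points: C = (9 - 0) × 100 / (33 - 0) = 27.2727°C.
Then 27.2727 + 273.15 = 300.4 K.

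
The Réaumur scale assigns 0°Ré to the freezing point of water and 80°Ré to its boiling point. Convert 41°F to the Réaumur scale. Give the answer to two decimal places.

First in Celsius: (41 - 32) × 5/9 = 5.0000°C.
Linearly onto the Réaumur scale: 0 + (5.0000 / 100) × (80 - 0) = 4.00°Ré.

4.00°Ré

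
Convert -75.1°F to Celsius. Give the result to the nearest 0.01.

In Celsius: (-75.1 - 32) × 5/9 = -59.5000°C.

-59.50°C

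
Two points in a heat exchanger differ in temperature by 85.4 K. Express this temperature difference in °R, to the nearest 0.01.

For a temperature interval the offset drops out; only the factor 1.8 applies.
85.4 × 1.8 = 153.72.

153.72°R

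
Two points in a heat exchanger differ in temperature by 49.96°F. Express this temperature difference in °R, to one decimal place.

50.0°R

Fahrenheit and Rankine degrees are the same size, so the interval is unchanged: 50.0.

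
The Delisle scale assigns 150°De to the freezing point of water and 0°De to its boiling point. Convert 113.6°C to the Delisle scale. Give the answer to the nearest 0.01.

-20.40°De

Linearly onto the Delisle scale: 150 + (113.6000 / 100) × (0 - 150) = -20.40°De.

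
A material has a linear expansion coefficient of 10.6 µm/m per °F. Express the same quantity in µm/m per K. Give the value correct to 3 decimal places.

The quantity depends on a temperature interval, so only the ratio of degree sizes applies; the offset between the scales is irrelevant.
A change of 1 K is a change of 1.8°F, so per K the value is 10.6 × 1.8 = 19.080.

19.080 µm/m per K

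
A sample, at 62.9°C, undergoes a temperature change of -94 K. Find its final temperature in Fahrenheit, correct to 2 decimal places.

-23.98°F

The 94 K change is an interval; Kelvin and Celsius degrees are the same size, so ΔC = -94°C.
Final Celsius temperature: 62.9000 - 94.0000 = -31.1000°C.
In Fahrenheit: -31.1000 × 1.8 + 32 = -23.98°F.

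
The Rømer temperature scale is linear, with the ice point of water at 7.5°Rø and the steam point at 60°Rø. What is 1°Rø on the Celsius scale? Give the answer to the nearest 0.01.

-12.38°C

Linear interpolation between the fixed points: C = (1 - 7.5) × 100 / (60 - 7.5) = -12.3810°C.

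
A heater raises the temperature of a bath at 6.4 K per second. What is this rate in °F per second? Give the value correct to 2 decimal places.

11.52 °F/second

Since only a temperature interval is involved, the additive offset between the scales drops out.
A change of 1 K is a change of 1.8°F, so 6.4 × 1.8 = 11.52.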